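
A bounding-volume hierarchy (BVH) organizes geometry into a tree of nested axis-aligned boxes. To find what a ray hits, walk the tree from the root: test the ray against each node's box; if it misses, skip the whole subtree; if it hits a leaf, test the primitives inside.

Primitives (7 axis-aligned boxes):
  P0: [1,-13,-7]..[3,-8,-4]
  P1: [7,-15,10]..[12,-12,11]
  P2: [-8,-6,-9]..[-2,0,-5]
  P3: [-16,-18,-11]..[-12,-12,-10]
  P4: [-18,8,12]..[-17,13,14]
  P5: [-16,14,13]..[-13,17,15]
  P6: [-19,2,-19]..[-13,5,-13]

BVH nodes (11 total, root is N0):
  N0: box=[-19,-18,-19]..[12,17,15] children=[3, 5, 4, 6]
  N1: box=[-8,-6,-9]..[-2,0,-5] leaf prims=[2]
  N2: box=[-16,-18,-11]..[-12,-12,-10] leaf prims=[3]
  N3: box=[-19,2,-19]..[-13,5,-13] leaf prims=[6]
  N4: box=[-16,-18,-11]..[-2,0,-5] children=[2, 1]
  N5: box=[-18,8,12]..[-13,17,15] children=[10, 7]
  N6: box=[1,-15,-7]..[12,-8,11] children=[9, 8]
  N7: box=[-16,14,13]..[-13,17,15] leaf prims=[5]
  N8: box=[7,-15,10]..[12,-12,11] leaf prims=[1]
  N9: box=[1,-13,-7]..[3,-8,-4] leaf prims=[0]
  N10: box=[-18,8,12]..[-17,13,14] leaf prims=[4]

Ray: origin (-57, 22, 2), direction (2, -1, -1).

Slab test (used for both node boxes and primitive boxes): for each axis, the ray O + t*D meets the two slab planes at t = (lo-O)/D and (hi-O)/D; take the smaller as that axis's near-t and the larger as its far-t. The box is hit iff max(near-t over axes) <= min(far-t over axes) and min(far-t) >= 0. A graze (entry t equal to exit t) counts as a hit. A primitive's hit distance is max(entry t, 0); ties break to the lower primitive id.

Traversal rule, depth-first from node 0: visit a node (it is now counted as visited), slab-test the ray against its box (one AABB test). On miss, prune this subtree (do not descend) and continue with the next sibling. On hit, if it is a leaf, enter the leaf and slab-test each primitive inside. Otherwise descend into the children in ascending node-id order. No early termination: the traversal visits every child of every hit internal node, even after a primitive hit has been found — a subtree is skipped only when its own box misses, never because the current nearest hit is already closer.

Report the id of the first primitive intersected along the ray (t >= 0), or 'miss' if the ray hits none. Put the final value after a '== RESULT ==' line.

Traverse from the root:
N0 x:[19,69/2] y:[5,40] z:[-13,21] -> hit [19,21], descend [3, 4, 5, 6]
  N3 x:[19,22] y:[17,20] z:[15,21] -> hit [19,20] leaf, test {P6@t=19}
  N4 x:[41/2,55/2] y:[22,40] z:[7,13] -> miss, prune
  N5 x:[39/2,22] y:[5,14] z:[-13,-10] -> miss, prune
  N6 x:[29,69/2] y:[30,37] z:[-9,9] -> miss, prune

5 AABB tests over nodes [0, 3, 4, 5, 6]; 1 leaf entered; closest P6.

== RESULT ==
6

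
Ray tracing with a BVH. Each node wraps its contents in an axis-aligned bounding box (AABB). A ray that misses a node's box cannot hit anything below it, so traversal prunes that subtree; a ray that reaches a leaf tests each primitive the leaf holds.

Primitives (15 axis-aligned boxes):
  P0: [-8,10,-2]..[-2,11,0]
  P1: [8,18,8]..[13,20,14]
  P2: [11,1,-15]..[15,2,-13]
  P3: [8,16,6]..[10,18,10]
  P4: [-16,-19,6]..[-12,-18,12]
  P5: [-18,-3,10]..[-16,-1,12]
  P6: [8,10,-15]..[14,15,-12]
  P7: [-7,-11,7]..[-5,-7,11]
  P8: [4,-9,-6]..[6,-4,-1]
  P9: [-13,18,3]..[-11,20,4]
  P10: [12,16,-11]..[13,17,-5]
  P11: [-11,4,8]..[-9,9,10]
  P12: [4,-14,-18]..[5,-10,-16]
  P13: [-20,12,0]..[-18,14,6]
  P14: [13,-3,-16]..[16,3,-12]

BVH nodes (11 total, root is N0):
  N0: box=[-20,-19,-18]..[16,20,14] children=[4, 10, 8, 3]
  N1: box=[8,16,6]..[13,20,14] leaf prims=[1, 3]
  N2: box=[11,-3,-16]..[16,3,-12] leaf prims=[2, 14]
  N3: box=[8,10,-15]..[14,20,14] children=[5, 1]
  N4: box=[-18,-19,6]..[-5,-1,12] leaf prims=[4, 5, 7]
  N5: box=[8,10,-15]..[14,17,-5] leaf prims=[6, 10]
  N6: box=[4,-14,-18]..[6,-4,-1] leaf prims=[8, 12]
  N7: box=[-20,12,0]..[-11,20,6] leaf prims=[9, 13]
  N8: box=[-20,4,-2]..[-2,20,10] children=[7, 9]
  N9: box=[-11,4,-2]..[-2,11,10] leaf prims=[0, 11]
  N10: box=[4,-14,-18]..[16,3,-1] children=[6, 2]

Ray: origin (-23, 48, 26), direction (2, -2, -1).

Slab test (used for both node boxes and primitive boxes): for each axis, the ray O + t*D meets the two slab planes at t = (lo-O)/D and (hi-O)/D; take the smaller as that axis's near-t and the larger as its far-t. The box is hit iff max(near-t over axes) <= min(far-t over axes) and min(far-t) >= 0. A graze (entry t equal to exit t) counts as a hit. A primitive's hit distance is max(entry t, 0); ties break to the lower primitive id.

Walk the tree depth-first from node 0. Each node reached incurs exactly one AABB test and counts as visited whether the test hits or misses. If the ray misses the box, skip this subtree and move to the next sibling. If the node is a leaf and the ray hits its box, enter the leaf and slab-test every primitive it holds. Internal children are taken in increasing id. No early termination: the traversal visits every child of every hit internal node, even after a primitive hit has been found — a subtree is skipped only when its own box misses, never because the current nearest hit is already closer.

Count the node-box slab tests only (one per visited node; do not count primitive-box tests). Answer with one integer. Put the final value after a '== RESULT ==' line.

Trace the traversal:
N0 x:[3/2,39/2] y:[14,67/2] z:[12,44] -> hit [14,39/2], descend [3, 4, 8, 10]
  N3 x:[31/2,37/2] y:[14,19] z:[12,41] -> hit [31/2,37/2], descend [1, 5]
    N1 x:[31/2,18] y:[14,16] z:[12,20] -> hit [31/2,16] leaf, test {P1(miss), P3@t=16}
    N5 x:[31/2,37/2] y:[31/2,19] z:[31,41] -> miss, prune
  N4 x:[5/2,9] y:[49/2,67/2] z:[14,20] -> miss, prune
  N8 x:[3/2,21/2] y:[14,22] z:[16,28] -> miss, prune
  N10 x:[27/2,39/2] y:[45/2,31] z:[27,44] -> miss, prune

Summary -> nodes [0, 3, 1, 5, 4, 8, 10]; box-tests=7; leaf-entries=1; first=P3

== RESULT ==
7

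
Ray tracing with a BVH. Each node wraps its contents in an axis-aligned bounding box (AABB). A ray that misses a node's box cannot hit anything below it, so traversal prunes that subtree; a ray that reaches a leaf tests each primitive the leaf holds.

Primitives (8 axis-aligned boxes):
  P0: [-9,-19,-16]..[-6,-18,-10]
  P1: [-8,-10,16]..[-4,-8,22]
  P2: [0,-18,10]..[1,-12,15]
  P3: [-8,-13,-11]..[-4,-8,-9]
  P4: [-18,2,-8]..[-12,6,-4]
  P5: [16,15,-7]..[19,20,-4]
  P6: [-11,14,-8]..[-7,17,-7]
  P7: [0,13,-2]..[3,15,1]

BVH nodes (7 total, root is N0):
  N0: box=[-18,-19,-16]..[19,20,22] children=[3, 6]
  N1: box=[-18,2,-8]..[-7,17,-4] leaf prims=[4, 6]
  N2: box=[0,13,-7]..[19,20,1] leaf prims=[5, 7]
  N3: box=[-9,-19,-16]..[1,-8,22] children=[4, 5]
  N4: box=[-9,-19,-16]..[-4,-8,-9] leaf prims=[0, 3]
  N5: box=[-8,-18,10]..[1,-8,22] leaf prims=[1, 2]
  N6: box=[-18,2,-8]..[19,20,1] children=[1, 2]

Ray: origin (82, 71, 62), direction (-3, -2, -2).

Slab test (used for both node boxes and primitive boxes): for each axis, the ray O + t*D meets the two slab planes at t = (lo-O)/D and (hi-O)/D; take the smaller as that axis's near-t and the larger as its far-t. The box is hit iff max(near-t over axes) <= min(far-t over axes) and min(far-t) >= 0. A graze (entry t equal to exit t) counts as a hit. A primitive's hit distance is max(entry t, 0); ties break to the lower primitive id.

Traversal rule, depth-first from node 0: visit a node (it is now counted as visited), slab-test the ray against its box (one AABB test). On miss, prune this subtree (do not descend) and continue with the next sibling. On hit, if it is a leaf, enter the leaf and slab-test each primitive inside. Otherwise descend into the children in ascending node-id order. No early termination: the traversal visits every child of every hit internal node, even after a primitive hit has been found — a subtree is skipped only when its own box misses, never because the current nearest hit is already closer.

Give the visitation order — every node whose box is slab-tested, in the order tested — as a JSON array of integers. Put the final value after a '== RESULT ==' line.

Trace the traversal:
N0 x:[21,100/3] y:[51/2,45] z:[20,39] -> hit [51/2,100/3], descend [3, 6]
  N3 x:[27,91/3] y:[79/2,45] z:[20,39] -> miss, prune
  N6 x:[21,100/3] y:[51/2,69/2] z:[61/2,35] -> hit [61/2,100/3], descend [1, 2]
    N1 x:[89/3,100/3] y:[27,69/2] z:[33,35] -> hit [33,100/3] leaf, test {P4@t=33, P6(miss)}
    N2 x:[21,82/3] y:[51/2,29] z:[61/2,69/2] -> miss, prune

5 AABB tests over nodes [0, 3, 6, 1, 2]; 1 leaf entered; closest P4.

== RESULT ==
[0, 3, 6, 1, 2]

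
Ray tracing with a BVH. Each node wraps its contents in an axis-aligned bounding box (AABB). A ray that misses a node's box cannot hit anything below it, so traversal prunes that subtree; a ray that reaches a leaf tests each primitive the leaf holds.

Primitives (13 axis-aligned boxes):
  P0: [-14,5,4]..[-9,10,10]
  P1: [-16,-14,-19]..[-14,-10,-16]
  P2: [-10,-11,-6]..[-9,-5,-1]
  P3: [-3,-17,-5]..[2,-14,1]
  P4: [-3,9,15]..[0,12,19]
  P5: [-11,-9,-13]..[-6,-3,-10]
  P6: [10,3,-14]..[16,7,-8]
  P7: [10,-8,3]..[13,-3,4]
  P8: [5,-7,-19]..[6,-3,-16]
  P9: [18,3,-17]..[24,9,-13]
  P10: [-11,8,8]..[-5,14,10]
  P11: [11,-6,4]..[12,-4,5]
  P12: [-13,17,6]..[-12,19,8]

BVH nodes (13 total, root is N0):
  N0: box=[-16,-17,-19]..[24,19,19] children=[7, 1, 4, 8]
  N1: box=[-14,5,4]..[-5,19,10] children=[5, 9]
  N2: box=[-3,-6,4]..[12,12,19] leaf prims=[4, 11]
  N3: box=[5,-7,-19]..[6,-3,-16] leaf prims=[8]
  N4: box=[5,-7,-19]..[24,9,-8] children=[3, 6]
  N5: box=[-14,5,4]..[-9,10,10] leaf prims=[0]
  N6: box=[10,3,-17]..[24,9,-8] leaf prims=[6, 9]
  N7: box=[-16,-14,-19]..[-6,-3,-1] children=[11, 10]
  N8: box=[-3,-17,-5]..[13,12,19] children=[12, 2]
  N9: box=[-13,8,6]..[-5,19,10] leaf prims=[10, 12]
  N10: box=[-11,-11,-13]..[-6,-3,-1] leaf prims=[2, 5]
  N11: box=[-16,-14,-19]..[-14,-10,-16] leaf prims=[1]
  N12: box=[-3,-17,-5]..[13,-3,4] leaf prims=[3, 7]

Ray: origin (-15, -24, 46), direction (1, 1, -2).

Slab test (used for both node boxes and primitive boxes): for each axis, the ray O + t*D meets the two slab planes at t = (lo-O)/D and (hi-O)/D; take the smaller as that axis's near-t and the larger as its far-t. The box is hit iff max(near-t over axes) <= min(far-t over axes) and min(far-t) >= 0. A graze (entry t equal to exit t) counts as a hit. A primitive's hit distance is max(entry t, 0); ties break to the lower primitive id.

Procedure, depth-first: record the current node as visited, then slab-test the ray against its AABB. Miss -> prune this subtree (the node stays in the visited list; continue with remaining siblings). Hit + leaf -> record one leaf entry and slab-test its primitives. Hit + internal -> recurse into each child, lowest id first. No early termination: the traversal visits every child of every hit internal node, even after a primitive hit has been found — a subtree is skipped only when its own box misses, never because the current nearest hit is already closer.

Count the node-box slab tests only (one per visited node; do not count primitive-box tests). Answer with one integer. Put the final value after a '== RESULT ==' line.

Walk:
N0 x:[-1,39] y:[7,43] z:[27/2,65/2] -> hit [27/2,65/2], descend [1, 4, 7, 8]
  N1 x:[1,10] y:[29,43] z:[18,21] -> miss, prune
  N4 x:[20,39] y:[17,33] z:[27,65/2] -> hit [27,65/2], descend [3, 6]
    N3 x:[20,21] y:[17,21] z:[31,65/2] -> miss, prune
    N6 x:[25,39] y:[27,33] z:[27,63/2] -> hit [27,63/2] leaf, test {P6@t=27, P9(miss)}
  N7 x:[-1,9] y:[10,21] z:[47/2,65/2] -> miss, prune
  N8 x:[12,28] y:[7,36] z:[27/2,51/2] -> hit [27/2,51/2], descend [2, 12]
    N2 x:[12,27] y:[18,36] z:[27/2,21] -> hit [18,21] leaf, test {P4(miss), P11(miss)}
    N12 x:[12,28] y:[7,21] z:[21,51/2] -> hit [21,21] leaf, test {P3(miss), P7(miss)}

order=[0, 1, 4, 3, 6, 7, 8, 2, 12]  |boxes|=9  |leaves|=3  hit=P6

== RESULT ==
9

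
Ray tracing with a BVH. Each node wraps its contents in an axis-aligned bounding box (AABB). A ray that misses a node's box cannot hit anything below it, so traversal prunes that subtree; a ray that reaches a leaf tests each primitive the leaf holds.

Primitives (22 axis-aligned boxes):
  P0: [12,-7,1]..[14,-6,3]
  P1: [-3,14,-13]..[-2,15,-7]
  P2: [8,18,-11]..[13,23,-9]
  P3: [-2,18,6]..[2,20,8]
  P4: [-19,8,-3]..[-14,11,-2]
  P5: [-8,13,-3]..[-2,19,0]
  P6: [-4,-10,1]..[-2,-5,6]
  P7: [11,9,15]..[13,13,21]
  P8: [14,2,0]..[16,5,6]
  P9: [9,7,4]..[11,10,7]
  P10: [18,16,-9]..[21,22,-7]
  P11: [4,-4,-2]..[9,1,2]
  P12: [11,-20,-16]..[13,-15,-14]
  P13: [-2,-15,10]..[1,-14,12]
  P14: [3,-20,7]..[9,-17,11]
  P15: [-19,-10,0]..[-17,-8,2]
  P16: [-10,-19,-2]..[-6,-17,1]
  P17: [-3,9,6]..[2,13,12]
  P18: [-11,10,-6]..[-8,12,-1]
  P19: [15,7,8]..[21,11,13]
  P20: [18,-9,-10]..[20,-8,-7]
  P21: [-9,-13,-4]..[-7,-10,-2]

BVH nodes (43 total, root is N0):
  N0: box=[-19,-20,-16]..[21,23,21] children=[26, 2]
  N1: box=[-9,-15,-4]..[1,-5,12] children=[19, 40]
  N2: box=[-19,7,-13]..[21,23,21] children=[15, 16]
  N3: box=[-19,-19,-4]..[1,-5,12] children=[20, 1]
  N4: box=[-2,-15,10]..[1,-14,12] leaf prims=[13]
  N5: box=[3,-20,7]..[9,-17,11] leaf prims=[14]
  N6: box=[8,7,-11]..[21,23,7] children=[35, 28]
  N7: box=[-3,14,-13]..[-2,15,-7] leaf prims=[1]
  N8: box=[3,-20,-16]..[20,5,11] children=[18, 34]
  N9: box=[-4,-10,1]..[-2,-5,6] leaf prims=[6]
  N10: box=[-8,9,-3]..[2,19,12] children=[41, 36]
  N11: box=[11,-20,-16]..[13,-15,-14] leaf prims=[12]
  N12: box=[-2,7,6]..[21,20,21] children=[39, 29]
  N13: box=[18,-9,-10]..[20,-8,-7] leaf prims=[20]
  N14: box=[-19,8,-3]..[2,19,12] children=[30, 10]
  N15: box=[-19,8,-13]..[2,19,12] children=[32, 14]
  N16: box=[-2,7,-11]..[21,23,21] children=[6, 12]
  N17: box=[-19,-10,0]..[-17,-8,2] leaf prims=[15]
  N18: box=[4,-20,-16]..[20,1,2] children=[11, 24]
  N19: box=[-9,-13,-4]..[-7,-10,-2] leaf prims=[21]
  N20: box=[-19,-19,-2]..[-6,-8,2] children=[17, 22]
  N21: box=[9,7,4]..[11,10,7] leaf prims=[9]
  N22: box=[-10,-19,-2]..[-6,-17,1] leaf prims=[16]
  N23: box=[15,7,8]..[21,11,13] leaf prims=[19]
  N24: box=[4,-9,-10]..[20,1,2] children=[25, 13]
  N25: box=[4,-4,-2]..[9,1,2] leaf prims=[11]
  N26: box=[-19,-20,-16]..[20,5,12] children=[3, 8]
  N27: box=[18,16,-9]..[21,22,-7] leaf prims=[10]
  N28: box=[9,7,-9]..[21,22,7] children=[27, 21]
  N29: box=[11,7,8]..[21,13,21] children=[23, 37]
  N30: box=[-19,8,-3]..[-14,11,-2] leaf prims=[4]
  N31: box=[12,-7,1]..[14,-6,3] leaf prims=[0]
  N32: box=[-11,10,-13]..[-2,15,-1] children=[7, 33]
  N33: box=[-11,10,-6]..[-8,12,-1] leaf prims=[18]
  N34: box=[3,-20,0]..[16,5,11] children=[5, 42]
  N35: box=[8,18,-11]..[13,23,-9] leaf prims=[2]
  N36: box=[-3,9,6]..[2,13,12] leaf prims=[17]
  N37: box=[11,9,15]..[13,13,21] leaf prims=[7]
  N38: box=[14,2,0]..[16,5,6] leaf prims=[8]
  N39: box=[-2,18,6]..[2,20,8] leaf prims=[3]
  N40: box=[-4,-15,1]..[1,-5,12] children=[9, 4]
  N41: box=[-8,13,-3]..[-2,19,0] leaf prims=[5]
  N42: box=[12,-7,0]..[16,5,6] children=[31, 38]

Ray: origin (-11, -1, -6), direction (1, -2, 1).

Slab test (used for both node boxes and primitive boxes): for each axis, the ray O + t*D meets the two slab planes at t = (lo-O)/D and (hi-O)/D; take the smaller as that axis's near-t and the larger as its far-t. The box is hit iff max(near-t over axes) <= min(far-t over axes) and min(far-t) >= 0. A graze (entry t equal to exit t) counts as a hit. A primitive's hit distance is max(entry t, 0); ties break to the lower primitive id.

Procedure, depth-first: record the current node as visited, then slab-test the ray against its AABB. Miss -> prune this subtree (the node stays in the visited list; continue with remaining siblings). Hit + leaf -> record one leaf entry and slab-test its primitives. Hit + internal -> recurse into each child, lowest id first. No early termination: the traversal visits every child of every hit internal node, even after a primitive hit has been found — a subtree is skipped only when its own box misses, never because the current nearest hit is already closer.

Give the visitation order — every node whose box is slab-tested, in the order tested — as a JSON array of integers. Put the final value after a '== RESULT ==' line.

Traverse from the root:
N0 x:[-8,32] y:[-12,19/2] z:[-10,27] -> hit [-8,19/2], descend [2, 26]
  N2 x:[-8,32] y:[-12,-4] z:[-7,27] -> miss, prune
  N26 x:[-8,31] y:[-3,19/2] z:[-10,18] -> hit [-3,19/2], descend [3, 8]
    N3 x:[-8,12] y:[2,9] z:[2,18] -> hit [2,9], descend [1, 20]
      N1 x:[2,12] y:[2,7] z:[2,18] -> hit [2,7], descend [19, 40]
        N19 x:[2,4] y:[9/2,6] z:[2,4] -> miss, prune
        N40 x:[7,12] y:[2,7] z:[7,18] -> hit [7,7], descend [4, 9]
          N4 x:[9,12] y:[13/2,7] z:[16,18] -> miss, prune
          N9 x:[7,9] y:[2,9/2] z:[7,12] -> miss, prune
      N20 x:[-8,5] y:[7/2,9] z:[4,8] -> hit [4,5], descend [17, 22]
        N17 x:[-8,-6] y:[7/2,9/2] z:[6,8] -> miss, prune
        N22 x:[1,5] y:[8,9] z:[4,7] -> miss, prune
    N8 x:[14,31] y:[-3,19/2] z:[-10,17] -> miss, prune

Visited [0, 2, 26, 3, 1, 19, 40, 4, 9, 20, 17, 22, 8]. Tests: 13 box, 0 leaf. Nearest: miss.

== RESULT ==
[0, 2, 26, 3, 1, 19, 40, 4, 9, 20, 17, 22, 8]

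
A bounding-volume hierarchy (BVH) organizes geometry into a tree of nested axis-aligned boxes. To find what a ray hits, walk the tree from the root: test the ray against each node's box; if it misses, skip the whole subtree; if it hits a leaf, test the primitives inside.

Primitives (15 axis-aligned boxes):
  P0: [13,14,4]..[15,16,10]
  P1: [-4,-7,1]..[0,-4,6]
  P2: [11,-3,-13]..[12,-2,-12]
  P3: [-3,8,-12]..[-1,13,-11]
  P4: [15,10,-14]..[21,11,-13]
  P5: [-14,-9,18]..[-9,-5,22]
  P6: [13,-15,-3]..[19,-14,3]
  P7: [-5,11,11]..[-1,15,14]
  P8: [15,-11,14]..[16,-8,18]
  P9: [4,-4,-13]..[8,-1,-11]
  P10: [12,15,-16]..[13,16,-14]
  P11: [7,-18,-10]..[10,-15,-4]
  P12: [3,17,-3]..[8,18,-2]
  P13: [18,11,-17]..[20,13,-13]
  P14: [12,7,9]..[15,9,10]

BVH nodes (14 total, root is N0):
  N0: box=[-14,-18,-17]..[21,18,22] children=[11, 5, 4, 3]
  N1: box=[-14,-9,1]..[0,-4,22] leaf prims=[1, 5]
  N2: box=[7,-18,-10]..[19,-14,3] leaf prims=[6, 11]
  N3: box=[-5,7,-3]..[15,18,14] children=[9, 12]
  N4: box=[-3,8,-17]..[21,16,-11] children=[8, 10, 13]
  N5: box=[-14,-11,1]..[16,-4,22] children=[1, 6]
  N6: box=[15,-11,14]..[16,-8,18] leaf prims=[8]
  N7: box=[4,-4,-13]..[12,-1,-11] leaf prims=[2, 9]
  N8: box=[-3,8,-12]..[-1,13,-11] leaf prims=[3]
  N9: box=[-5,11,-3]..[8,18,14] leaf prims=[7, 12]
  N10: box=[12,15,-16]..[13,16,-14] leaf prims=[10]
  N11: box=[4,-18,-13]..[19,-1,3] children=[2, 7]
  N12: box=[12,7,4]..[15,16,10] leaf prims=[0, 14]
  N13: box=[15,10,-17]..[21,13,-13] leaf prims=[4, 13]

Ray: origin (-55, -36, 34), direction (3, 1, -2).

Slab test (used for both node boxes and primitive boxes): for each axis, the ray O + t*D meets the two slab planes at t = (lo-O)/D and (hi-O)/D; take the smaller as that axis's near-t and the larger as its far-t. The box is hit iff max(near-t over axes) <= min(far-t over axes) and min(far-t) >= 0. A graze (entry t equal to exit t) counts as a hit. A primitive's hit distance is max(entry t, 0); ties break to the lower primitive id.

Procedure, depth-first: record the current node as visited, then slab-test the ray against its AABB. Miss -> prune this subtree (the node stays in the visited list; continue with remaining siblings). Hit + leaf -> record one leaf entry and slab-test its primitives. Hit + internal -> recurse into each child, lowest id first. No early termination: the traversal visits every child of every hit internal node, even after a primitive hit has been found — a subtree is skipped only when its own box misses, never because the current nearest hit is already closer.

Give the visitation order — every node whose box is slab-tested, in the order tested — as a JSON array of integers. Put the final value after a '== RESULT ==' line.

Trace the traversal:
N0 x:[41/3,76/3] y:[18,54] z:[6,51/2] -> hit [18,76/3], descend [3, 4, 5, 11]
  N3 x:[50/3,70/3] y:[43,54] z:[10,37/2] -> miss, prune
  N4 x:[52/3,76/3] y:[44,52] z:[45/2,51/2] -> miss, prune
  N5 x:[41/3,71/3] y:[25,32] z:[6,33/2] -> miss, prune
  N11 x:[59/3,74/3] y:[18,35] z:[31/2,47/2] -> hit [59/3,47/2], descend [2, 7]
    N2 x:[62/3,74/3] y:[18,22] z:[31/2,22] -> hit [62/3,22] leaf, test {P6(miss), P11@t=62/3}
    N7 x:[59/3,67/3] y:[32,35] z:[45/2,47/2] -> miss, prune

order=[0, 3, 4, 5, 11, 2, 7]  |boxes|=7  |leaves|=1  hit=P11

== RESULT ==
[0, 3, 4, 5, 11, 2, 7]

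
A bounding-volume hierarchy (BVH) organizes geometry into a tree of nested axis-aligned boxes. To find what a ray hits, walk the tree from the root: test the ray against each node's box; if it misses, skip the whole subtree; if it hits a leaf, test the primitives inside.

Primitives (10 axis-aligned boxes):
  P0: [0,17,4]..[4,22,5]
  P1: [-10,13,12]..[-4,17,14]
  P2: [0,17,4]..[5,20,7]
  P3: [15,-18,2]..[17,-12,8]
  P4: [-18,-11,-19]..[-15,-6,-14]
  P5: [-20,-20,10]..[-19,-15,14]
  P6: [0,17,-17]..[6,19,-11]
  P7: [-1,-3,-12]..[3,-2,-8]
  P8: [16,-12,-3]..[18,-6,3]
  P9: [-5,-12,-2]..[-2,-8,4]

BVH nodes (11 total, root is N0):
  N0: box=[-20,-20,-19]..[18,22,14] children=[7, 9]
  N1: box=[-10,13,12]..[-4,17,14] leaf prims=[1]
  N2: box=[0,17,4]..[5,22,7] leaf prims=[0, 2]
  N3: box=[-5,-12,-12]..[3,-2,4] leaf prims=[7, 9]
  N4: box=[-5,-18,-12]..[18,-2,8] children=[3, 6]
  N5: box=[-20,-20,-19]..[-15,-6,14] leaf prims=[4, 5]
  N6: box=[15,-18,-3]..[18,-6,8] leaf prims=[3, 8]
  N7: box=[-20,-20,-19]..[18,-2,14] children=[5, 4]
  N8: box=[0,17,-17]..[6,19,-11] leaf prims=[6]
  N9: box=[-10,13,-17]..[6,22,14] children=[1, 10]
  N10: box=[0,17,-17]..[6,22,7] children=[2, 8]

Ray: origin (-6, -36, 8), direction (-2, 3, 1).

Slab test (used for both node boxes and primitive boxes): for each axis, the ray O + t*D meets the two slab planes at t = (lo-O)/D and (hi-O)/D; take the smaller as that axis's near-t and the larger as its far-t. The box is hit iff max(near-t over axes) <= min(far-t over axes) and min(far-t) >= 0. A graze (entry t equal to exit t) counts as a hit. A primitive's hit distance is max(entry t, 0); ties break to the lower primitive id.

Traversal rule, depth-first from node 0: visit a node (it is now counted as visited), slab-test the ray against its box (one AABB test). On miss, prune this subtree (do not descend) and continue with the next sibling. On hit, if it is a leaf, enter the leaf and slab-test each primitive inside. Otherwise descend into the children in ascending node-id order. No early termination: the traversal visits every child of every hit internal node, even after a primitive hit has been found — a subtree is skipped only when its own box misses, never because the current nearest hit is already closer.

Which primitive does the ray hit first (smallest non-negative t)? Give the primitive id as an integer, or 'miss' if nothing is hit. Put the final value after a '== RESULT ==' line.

Traverse from the root:
N0 x:[-12,7] y:[16/3,58/3] z:[-27,6] -> hit [16/3,6], descend [7, 9]
  N7 x:[-12,7] y:[16/3,34/3] z:[-27,6] -> hit [16/3,6], descend [4, 5]
    N4 x:[-12,-1/2] y:[6,34/3] z:[-20,0] -> miss, prune
    N5 x:[9/2,7] y:[16/3,10] z:[-27,6] -> hit [16/3,6] leaf, test {P4(miss), P5(miss)}
  N9 x:[-6,2] y:[49/3,58/3] z:[-25,6] -> miss, prune

Visited [0, 7, 4, 5, 9]. Tests: 5 box, 1 leaf. Nearest: miss.

== RESULT ==
miss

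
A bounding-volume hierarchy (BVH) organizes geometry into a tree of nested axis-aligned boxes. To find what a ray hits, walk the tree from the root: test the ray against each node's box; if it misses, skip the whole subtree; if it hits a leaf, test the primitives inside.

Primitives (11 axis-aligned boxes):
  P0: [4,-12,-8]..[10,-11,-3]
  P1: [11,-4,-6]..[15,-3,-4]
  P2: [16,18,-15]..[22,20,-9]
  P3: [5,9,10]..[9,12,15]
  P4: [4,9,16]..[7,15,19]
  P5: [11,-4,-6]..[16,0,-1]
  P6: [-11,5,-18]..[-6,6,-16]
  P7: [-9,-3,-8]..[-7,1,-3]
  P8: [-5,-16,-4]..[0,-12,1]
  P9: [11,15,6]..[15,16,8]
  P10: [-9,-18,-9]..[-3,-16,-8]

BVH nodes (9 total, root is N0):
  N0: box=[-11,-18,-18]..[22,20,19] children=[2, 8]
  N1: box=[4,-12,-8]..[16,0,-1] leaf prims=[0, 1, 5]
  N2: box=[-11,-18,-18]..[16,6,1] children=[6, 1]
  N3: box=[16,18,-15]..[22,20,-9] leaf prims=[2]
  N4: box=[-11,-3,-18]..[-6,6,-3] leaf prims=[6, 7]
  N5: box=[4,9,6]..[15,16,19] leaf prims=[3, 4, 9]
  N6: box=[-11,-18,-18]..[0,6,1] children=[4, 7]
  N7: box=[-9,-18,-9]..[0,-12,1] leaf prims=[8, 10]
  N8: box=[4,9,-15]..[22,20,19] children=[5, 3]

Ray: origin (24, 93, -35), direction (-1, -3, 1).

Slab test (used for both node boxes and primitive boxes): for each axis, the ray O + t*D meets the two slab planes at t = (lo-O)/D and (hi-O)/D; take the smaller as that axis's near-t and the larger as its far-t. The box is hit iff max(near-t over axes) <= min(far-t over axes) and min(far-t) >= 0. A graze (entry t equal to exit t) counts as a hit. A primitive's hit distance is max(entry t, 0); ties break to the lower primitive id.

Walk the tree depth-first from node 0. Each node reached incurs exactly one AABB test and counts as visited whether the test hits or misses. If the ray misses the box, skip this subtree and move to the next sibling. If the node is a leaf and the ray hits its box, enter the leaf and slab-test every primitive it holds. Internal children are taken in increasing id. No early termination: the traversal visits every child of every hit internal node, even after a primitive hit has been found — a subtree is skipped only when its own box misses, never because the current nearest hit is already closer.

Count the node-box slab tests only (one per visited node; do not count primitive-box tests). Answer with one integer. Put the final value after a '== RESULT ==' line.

Walk:
N0 x:[2,35] y:[73/3,37] z:[17,54] -> hit [73/3,35], descend [2, 8]
  N2 x:[8,35] y:[29,37] z:[17,36] -> hit [29,35], descend [1, 6]
    N1 x:[8,20] y:[31,35] z:[27,34] -> miss, prune
    N6 x:[24,35] y:[29,37] z:[17,36] -> hit [29,35], descend [4, 7]
      N4 x:[30,35] y:[29,32] z:[17,32] -> hit [30,32] leaf, test {P6(miss), P7@t=31}
      N7 x:[24,33] y:[35,37] z:[26,36] -> miss, prune
  N8 x:[2,20] y:[73/3,28] z:[20,54] -> miss, prune

order=[0, 2, 1, 6, 4, 7, 8]  |boxes|=7  |leaves|=1  hit=P7

== RESULT ==
7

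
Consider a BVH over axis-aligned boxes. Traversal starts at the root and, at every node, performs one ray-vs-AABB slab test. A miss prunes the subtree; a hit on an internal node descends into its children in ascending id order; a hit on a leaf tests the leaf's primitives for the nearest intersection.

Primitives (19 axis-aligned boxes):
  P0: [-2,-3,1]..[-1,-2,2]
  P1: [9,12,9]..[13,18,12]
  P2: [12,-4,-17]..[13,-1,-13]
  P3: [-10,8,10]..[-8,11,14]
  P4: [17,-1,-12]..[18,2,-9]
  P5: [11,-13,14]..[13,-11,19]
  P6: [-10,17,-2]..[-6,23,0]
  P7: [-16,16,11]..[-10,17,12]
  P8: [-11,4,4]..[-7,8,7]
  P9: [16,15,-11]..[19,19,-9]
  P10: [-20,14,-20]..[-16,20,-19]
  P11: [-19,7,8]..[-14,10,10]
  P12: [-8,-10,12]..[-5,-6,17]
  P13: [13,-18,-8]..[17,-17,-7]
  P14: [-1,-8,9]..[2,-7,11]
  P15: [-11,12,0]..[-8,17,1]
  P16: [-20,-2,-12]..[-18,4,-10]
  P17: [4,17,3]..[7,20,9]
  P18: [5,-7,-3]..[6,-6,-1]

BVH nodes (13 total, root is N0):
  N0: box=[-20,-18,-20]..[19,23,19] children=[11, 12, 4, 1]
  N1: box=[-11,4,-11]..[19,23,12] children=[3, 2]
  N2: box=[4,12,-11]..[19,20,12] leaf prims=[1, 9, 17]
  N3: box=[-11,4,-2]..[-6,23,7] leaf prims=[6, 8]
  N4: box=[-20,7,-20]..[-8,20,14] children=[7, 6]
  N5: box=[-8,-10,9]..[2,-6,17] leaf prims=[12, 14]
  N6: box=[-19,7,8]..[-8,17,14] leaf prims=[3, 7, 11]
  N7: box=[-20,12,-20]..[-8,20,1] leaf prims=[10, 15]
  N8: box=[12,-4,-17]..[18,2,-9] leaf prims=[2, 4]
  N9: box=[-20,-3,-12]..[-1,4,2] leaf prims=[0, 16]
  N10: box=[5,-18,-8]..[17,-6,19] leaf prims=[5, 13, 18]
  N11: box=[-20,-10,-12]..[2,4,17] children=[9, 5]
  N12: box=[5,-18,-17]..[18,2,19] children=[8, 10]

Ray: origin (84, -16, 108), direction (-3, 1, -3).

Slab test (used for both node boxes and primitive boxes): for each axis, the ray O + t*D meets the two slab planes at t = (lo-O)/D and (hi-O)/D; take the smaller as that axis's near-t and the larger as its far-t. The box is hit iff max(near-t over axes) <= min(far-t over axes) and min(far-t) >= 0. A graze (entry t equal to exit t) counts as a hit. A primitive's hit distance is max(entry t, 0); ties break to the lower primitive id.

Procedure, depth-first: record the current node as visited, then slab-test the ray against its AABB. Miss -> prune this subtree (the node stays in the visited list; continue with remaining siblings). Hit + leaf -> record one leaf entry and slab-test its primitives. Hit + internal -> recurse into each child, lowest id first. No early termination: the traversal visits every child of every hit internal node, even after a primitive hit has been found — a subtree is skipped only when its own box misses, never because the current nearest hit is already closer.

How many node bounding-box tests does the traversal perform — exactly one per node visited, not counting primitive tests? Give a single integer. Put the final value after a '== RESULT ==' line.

Trace the traversal:
N0 x:[65/3,104/3] y:[-2,39] z:[89/3,128/3] -> hit [89/3,104/3], descend [1, 4, 11, 12]
  N1 x:[65/3,95/3] y:[20,39] z:[32,119/3] -> miss, prune
  N4 x:[92/3,104/3] y:[23,36] z:[94/3,128/3] -> hit [94/3,104/3], descend [6, 7]
    N6 x:[92/3,103/3] y:[23,33] z:[94/3,100/3] -> hit [94/3,33] leaf, test {P3(miss), P7@t=32, P11(miss)}
    N7 x:[92/3,104/3] y:[28,36] z:[107/3,128/3] -> miss, prune
  N11 x:[82/3,104/3] y:[6,20] z:[91/3,40] -> miss, prune
  N12 x:[22,79/3] y:[-2,18] z:[89/3,125/3] -> miss, prune

Summary -> nodes [0, 1, 4, 6, 7, 11, 12]; box-tests=7; leaf-entries=1; first=P7

== RESULT ==
7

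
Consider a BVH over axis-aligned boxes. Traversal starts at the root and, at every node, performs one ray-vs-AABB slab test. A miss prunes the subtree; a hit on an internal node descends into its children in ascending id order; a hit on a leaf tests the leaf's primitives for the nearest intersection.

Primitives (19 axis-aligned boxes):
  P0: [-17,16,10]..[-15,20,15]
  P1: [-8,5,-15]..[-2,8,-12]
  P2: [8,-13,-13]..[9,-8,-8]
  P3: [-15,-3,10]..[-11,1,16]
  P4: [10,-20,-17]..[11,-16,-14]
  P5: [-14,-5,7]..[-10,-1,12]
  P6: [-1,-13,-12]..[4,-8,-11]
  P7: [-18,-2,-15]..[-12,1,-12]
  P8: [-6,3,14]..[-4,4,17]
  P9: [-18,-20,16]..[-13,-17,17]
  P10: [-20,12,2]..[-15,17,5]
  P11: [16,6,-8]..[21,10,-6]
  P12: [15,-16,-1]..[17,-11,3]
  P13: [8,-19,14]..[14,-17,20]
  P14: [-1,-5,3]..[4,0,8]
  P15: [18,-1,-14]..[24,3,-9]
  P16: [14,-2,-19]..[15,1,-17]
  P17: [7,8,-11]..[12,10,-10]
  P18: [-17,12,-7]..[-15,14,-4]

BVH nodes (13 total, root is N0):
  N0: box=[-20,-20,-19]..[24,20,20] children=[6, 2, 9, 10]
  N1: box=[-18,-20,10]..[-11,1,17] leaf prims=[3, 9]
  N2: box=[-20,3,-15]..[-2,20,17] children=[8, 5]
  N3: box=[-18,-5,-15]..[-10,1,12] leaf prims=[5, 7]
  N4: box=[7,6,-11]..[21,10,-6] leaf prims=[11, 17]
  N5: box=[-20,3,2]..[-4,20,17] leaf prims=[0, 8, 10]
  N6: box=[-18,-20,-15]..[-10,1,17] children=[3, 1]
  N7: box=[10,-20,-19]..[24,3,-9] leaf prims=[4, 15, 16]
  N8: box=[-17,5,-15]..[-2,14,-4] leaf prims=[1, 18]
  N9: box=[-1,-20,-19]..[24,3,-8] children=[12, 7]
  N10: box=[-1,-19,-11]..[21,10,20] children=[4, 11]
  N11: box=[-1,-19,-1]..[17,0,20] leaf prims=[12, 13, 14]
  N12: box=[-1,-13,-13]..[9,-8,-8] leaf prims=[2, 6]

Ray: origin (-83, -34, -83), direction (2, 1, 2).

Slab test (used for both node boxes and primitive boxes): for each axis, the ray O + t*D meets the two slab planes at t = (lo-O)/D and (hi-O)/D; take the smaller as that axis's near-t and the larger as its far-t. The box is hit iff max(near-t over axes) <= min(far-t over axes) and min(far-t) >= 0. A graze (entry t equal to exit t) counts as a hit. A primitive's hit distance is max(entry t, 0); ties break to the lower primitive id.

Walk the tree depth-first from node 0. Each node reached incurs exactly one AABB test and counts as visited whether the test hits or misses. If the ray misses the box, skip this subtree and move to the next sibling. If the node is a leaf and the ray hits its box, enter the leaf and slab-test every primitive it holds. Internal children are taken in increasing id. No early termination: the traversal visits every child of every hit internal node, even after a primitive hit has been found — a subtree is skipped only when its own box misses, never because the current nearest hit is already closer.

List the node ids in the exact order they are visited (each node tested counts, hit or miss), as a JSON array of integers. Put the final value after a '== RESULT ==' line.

Trace the traversal:
N0 x:[63/2,107/2] y:[14,54] z:[32,103/2] -> hit [32,103/2], descend [2, 6, 9, 10]
  N2 x:[63/2,81/2] y:[37,54] z:[34,50] -> hit [37,81/2], descend [5, 8]
    N5 x:[63/2,79/2] y:[37,54] z:[85/2,50] -> miss, prune
    N8 x:[33,81/2] y:[39,48] z:[34,79/2] -> hit [39,79/2] leaf, test {P1(miss), P18(miss)}
  N6 x:[65/2,73/2] y:[14,35] z:[34,50] -> hit [34,35], descend [1, 3]
    N1 x:[65/2,36] y:[14,35] z:[93/2,50] -> miss, prune
    N3 x:[65/2,73/2] y:[29,35] z:[34,95/2] -> hit [34,35] leaf, test {P5(miss), P7@t=34}
  N9 x:[41,107/2] y:[14,37] z:[32,75/2] -> miss, prune
  N10 x:[41,52] y:[15,44] z:[36,103/2] -> hit [41,44], descend [4, 11]
    N4 x:[45,52] y:[40,44] z:[36,77/2] -> miss, prune
    N11 x:[41,50] y:[15,34] z:[41,103/2] -> miss, prune

order=[0, 2, 5, 8, 6, 1, 3, 9, 10, 4, 11]  |boxes|=11  |leaves|=2  hit=P7

== RESULT ==
[0, 2, 5, 8, 6, 1, 3, 9, 10, 4, 11]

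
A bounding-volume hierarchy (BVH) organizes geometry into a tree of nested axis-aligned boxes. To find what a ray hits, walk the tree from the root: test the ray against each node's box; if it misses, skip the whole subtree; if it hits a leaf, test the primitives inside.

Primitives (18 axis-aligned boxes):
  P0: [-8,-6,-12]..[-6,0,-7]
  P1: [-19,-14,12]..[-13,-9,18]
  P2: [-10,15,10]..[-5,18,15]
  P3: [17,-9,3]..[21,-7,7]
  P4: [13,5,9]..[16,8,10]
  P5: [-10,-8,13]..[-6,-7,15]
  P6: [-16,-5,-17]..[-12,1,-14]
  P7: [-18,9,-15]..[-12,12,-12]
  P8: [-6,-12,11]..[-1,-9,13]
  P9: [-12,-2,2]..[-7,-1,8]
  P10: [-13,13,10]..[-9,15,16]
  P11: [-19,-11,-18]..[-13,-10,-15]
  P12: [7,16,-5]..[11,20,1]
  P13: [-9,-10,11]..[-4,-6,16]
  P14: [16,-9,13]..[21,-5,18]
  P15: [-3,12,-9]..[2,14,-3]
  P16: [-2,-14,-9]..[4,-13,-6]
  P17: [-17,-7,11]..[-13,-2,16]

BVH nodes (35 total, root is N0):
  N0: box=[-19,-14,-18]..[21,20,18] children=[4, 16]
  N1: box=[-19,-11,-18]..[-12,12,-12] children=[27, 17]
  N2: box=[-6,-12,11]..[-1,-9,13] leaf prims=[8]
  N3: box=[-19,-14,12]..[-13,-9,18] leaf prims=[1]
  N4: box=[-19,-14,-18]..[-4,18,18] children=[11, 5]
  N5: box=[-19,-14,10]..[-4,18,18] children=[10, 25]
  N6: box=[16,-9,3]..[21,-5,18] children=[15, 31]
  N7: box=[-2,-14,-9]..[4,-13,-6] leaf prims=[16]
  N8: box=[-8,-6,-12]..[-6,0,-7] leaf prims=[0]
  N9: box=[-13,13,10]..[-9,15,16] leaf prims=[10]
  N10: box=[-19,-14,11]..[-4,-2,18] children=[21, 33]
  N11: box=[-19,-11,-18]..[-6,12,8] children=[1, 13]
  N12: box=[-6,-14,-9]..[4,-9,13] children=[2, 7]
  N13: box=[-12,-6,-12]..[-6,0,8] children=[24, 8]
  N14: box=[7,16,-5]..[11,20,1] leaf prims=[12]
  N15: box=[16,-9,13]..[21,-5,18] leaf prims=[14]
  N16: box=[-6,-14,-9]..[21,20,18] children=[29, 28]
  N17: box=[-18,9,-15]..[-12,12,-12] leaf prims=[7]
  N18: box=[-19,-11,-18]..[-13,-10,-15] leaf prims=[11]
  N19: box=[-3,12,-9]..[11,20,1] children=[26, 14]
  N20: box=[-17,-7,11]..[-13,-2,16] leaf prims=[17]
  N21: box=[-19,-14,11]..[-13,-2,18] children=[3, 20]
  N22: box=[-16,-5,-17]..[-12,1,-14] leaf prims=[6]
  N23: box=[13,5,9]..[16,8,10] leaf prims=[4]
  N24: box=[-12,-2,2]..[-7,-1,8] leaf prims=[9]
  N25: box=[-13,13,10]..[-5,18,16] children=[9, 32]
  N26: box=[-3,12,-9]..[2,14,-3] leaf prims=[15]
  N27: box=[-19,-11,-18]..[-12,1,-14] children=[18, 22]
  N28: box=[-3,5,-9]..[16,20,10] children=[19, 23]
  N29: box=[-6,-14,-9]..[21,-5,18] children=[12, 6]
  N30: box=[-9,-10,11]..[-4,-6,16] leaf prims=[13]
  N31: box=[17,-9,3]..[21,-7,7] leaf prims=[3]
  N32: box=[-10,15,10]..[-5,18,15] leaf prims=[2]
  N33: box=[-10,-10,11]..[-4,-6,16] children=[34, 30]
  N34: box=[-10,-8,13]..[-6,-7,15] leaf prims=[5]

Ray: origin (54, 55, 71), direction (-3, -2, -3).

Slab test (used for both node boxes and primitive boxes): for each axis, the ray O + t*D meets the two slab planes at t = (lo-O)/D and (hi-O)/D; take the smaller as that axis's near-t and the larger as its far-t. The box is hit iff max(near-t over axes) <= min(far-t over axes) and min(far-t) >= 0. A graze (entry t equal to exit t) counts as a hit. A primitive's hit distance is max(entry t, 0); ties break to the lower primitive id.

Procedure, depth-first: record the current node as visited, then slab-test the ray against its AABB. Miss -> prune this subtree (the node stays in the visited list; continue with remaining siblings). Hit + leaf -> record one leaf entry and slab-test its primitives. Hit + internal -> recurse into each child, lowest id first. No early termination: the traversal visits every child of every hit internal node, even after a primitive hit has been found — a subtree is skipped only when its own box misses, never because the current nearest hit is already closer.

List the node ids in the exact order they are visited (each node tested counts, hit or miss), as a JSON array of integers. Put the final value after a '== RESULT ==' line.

Traverse from the root:
N0 x:[11,73/3] y:[35/2,69/2] z:[53/3,89/3] -> hit [53/3,73/3], descend [4, 16]
  N4 x:[58/3,73/3] y:[37/2,69/2] z:[53/3,89/3] -> hit [58/3,73/3], descend [5, 11]
    N5 x:[58/3,73/3] y:[37/2,69/2] z:[53/3,61/3] -> hit [58/3,61/3], descend [10, 25]
      N10 x:[58/3,73/3] y:[57/2,69/2] z:[53/3,20] -> miss, prune
      N25 x:[59/3,67/3] y:[37/2,21] z:[55/3,61/3] -> hit [59/3,61/3], descend [9, 32]
        N9 x:[21,67/3] y:[20,21] z:[55/3,61/3] -> miss, prune
        N32 x:[59/3,64/3] y:[37/2,20] z:[56/3,61/3] -> hit [59/3,20] leaf, test {P2@t=59/3}
    N11 x:[20,73/3] y:[43/2,33] z:[21,89/3] -> hit [43/2,73/3], descend [1, 13]
      N1 x:[22,73/3] y:[43/2,33] z:[83/3,89/3] -> miss, prune
      N13 x:[20,22] y:[55/2,61/2] z:[21,83/3] -> miss, prune
  N16 x:[11,20] y:[35/2,69/2] z:[53/3,80/3] -> hit [53/3,20], descend [28, 29]
    N28 x:[38/3,19] y:[35/2,25] z:[61/3,80/3] -> miss, prune
    N29 x:[11,20] y:[30,69/2] z:[53/3,80/3] -> miss, prune

Summary -> nodes [0, 4, 5, 10, 25, 9, 32, 11, 1, 13, 16, 28, 29]; box-tests=13; leaf-entries=1; first=P2

== RESULT ==
[0, 4, 5, 10, 25, 9, 32, 11, 1, 13, 16, 28, 29]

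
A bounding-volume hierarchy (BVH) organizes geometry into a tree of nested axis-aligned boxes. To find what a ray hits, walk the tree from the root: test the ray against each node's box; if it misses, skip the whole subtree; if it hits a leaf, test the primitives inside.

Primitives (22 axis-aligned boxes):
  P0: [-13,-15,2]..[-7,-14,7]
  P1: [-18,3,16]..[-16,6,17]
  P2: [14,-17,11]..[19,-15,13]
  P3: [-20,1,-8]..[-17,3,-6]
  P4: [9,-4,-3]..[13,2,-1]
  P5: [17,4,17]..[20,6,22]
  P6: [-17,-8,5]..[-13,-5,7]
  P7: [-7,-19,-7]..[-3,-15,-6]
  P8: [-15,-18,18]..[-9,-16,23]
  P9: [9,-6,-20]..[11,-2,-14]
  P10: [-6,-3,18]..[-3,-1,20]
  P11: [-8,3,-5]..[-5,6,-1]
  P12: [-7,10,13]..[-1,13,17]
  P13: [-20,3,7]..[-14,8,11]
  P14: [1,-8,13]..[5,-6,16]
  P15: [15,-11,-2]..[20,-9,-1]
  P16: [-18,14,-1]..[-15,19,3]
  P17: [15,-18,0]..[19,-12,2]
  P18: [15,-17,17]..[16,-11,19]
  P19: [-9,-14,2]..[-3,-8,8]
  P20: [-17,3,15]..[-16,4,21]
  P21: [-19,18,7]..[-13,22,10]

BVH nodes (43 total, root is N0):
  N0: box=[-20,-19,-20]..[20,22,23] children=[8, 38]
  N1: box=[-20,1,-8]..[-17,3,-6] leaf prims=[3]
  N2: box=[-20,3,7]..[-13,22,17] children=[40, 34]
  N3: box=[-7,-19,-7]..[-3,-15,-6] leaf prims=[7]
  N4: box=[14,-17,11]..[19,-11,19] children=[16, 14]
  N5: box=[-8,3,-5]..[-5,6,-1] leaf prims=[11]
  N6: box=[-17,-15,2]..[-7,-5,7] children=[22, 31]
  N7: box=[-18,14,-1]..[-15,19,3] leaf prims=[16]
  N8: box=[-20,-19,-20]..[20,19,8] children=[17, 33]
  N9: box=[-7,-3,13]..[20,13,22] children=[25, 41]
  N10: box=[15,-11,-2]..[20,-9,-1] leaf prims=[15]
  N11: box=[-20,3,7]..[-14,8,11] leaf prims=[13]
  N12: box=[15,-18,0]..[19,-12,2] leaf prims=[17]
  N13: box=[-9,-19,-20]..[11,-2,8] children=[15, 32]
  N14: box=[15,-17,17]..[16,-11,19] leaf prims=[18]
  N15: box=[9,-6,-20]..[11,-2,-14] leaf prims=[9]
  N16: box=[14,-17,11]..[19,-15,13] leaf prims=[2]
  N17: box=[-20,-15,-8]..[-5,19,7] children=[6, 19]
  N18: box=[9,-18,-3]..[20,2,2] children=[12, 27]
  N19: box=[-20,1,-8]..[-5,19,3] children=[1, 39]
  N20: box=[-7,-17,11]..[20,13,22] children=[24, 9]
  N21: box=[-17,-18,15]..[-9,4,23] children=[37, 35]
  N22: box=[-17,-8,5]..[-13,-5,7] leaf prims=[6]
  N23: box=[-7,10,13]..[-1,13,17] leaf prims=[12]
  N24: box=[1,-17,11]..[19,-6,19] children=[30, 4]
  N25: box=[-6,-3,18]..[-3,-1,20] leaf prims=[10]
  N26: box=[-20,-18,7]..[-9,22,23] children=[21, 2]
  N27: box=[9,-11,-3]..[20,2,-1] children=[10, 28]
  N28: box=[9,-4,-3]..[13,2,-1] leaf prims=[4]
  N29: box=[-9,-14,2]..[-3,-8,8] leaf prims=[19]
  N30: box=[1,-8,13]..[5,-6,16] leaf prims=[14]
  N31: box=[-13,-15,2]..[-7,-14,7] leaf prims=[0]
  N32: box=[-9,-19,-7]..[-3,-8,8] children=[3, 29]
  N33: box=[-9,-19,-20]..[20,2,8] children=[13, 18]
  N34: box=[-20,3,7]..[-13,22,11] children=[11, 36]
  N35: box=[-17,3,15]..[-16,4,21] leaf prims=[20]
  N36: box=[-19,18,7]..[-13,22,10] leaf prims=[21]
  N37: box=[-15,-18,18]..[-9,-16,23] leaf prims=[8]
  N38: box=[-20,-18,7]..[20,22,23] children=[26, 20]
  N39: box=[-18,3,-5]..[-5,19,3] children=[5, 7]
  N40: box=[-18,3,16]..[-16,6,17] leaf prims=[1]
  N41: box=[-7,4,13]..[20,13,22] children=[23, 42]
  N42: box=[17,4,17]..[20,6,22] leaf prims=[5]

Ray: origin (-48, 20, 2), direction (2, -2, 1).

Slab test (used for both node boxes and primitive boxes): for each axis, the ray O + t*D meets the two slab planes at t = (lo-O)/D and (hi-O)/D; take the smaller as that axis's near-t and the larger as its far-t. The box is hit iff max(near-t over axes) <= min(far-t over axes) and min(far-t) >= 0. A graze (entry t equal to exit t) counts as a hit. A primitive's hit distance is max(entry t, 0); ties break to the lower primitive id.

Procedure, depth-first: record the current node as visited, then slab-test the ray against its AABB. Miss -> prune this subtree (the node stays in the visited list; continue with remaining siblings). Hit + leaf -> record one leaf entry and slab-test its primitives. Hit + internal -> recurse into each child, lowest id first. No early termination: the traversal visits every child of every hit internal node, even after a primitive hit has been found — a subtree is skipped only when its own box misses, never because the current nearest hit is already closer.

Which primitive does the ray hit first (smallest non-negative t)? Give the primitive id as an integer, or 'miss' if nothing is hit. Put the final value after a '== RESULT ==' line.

Traverse from the root:
N0 x:[14,34] y:[-1,39/2] z:[-22,21] -> hit [14,39/2], descend [8, 38]
  N8 x:[14,34] y:[1/2,39/2] z:[-22,6] -> miss, prune
  N38 x:[14,34] y:[-1,19] z:[5,21] -> hit [14,19], descend [20, 26]
    N20 x:[41/2,34] y:[7/2,37/2] z:[9,20] -> miss, prune
    N26 x:[14,39/2] y:[-1,19] z:[5,21] -> hit [14,19], descend [2, 21]
      N2 x:[14,35/2] y:[-1,17/2] z:[5,15] -> miss, prune
      N21 x:[31/2,39/2] y:[8,19] z:[13,21] -> hit [31/2,19], descend [35, 37]
        N35 x:[31/2,16] y:[8,17/2] z:[13,19] -> miss, prune
        N37 x:[33/2,39/2] y:[18,19] z:[16,21] -> hit [18,19] leaf, test {P8@t=18}

Summary -> nodes [0, 8, 38, 20, 26, 2, 21, 35, 37]; box-tests=9; leaf-entries=1; first=P8

== RESULT ==
8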